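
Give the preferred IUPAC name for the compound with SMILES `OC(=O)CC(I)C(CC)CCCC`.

4-ethyl-3-iodooctanoic acid

Counting along the main chain through the –COOH group gives 8 carbons: the parent is octane.
A carboxylic acid (terminal –COOH) is the principal characteristic group, giving the suffix -oic acid.
Choose the numbering such that the carboxylic acid carbon is C-1 by definition.
This places an ethyl group at C-4; an iodo group at C-3.
Substituent prefixes are cited in alphabetical order (multiplying prefixes like di-/tri- are ignored for ordering).
Putting it together: 4-ethyl-3-iodooctanoic acid.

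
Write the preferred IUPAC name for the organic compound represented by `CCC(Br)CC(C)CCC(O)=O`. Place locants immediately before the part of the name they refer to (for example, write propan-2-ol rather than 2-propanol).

The longest carbon chain that includes the –COOH group has 8 carbons, so the parent hydride is octane.
The principal characteristic group is a carboxylic acid (terminal –COOH), named with the suffix -oic acid.
Number the chain so that the carboxylic acid carbon is C-1 by definition.
This places a bromo group at C-6; a methyl group at C-4.
Prefixes are listed alphabetically: bromo, methyl.
Putting it together: 6-bromo-4-methyloctanoic acid.

6-bromo-4-methyloctanoic acid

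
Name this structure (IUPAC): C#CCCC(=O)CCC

Counting along the main chain through the carbonyl and the multiple bond gives 8 carbons: the parent is octane.
The highest-priority functional group is a ketone (C=O on an internal carbon), so the name ends in -one.
There is one C≡C triple bond, indicated by the ending -yne.
Choose the numbering such that numbering from this end puts the carbonyl group at C-4 rather than C-5.
With this numbering: the carbonyl at C-4; the triple bond between C-7 and C-8.
The name is oct-7-yn-4-one.

oct-7-yn-4-one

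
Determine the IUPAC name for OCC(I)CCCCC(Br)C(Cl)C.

The longest carbon chain that includes the –OH group has 9 carbons, so the parent hydride is nonane.
The principal characteristic group is an alcohol (–OH), named with the suffix -ol.
The numbering direction is chosen so that numbering from this end puts the hydroxyl group at C-1 rather than C-9.
This places the hydroxyl at C-1; a bromo group at C-7; a chloro group at C-8; an iodo group at C-2.
Substituent prefixes are cited in alphabetical order (multiplying prefixes like di-/tri- are ignored for ordering).
The name is 7-bromo-8-chloro-2-iodononan-1-ol.

7-bromo-8-chloro-2-iodononan-1-ol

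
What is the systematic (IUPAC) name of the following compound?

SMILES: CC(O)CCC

The longest carbon chain that includes the –OH group has 5 carbons, so the parent hydride is pentane.
The principal characteristic group is an alcohol (–OH), named with the suffix -ol.
Choose the numbering such that numbering from this end puts the hydroxyl group at C-2 rather than C-4.
With this numbering: the hydroxyl at C-2.
Assembling the pieces gives pentan-2-ol.

pentan-2-ol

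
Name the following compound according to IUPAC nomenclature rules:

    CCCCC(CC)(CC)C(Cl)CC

The longest continuous carbon chain has 8 atoms, so the parent hydride is octane.
Number the chain so that the substituent locant set {3,4,4} is lower than {5,5,6} at the first point of difference.
That gives a chloro group at C-3; two ethyl groups at C-4.
The substituents are ordered alphabetically, ignoring any di-/tri- multipliers.
Putting it together: 3-chloro-4,4-diethyloctane.

3-chloro-4,4-diethyloctane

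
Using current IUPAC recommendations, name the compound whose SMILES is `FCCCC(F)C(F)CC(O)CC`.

The longest chain bearing the –OH group is 9 carbons long (nonane).
The highest-priority functional group is an alcohol (–OH), so the name ends in -ol.
Choose the numbering such that numbering from this end puts the hydroxyl group at C-3 rather than C-7.
With this numbering: the hydroxyl at C-3; fluoro groups at C-5 and C-6 and C-9.
The name is 5,6,9-trifluorononan-3-ol.

5,6,9-trifluorononan-3-ol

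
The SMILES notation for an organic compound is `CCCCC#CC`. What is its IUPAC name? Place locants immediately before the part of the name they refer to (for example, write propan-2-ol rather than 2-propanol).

Counting along the main chain through the multiple bond gives 7 carbons: the parent is heptane.
There is one C≡C triple bond, indicated by the ending -yne.
The numbering direction is chosen so that numbering from this end puts the triple bond at C-2 rather than C-5.
That gives the triple bond between C-2 and C-3.
Assembling the pieces gives hept-2-yne.

hept-2-yne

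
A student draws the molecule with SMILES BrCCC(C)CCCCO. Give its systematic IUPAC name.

Counting along the main chain through the –OH group gives 7 carbons: the parent is heptane.
The highest-priority functional group is an alcohol (–OH), so the name ends in -ol.
The numbering direction is chosen so that numbering from this end puts the hydroxyl group at C-1 rather than C-7.
With this numbering: the hydroxyl at C-1; a bromo group at C-7; a methyl group at C-5.
Substituent prefixes are cited in alphabetical order (multiplying prefixes like di-/tri- are ignored for ordering).
The name is 7-bromo-5-methylheptan-1-ol.

7-bromo-5-methylheptan-1-ol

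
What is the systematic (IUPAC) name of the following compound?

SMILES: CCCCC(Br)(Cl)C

2-bromo-2-chlorohexane

The parent chain contains 6 carbons (hexane).
Number the chain so that the substituent locant set {2,2} is lower than {5,5} at the first point of difference.
This places a bromo group at C-2; a chloro group at C-2.
Substituent prefixes are cited in alphabetical order (multiplying prefixes like di-/tri- are ignored for ordering).
Putting it together: 2-bromo-2-chlorohexane.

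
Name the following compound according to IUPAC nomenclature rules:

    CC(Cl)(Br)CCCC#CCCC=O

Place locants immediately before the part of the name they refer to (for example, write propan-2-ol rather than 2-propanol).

9-bromo-9-chlorodec-4-ynal

The longest carbon chain that includes the –CHO group and the multiple bond has 10 carbons, so the parent hydride is decane.
An aldehyde (terminal –CHO) is the principal characteristic group, giving the suffix -al.
The chain contains a C≡C triple bond, so the unsaturation ending is -yne.
Choose the numbering such that the aldehyde carbon is C-1 by definition.
With this numbering: the triple bond between C-4 and C-5; a bromo group at C-9; a chloro group at C-9.
The substituents are ordered alphabetically, ignoring any di-/tri- multipliers.
Assembling the pieces gives 9-bromo-9-chlorodec-4-ynal.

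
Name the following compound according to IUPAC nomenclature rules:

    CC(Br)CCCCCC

The parent chain contains 8 carbons (octane).
The numbering direction is chosen so that the substituent locant set {2} is lower than {7} at the first point of difference.
This places a bromo group at C-2.
Assembling the pieces gives 2-bromooctane.

2-bromooctane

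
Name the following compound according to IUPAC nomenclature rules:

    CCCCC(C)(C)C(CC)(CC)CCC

The parent chain contains 9 carbons (nonane).
Choose the numbering such that the substituent locant set {4,4,5,5} is lower than {5,5,6,6} at the first point of difference.
With this numbering: two ethyl groups at C-4; two methyl groups at C-5.
Prefixes are listed alphabetically: ethyl, methyl.
The name is 4,4-diethyl-5,5-dimethylnonane.

4,4-diethyl-5,5-dimethylnonane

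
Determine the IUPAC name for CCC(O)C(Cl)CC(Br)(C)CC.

Counting along the main chain through the –OH group gives 8 carbons: the parent is octane.
The highest-priority functional group is an alcohol (–OH), so the name ends in -ol.
Choose the numbering such that numbering from this end puts the hydroxyl group at C-3 rather than C-6.
That gives the hydroxyl at C-3; a bromo group at C-6; a chloro group at C-4; a methyl group at C-6.
Substituent prefixes are cited in alphabetical order (multiplying prefixes like di-/tri- are ignored for ordering).
Assembling the pieces gives 6-bromo-4-chloro-6-methyloctan-3-ol.

6-bromo-4-chloro-6-methyloctan-3-ol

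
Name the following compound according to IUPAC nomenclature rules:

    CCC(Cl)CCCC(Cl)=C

Counting along the main chain through the multiple bond gives 8 carbons: the parent is octane.
A C=C double bond in the chain gives the infix -ene-.
Choose the numbering such that numbering from this end puts the double bond at C-1 rather than C-7.
This places the double bond between C-1 and C-2; chloro groups at C-2 and C-6.
The name is 2,6-dichlorooct-1-ene.

2,6-dichlorooct-1-ene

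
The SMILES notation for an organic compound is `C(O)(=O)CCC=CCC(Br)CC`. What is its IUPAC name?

The longest carbon chain that includes the –COOH group and the multiple bond has 9 carbons, so the parent hydride is nonane.
The principal characteristic group is a carboxylic acid (terminal –COOH), named with the suffix -oic acid.
A C=C double bond in the chain gives the infix -ene-.
Number the chain so that the carboxylic acid carbon is C-1 by definition.
With this numbering: the double bond between C-4 and C-5; a bromo group at C-7.
Assembling the pieces gives 7-bromonon-4-enoic acid.

7-bromonon-4-enoic acid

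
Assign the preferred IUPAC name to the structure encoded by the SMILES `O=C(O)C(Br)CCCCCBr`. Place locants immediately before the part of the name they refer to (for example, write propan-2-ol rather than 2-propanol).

2,7-dibromoheptanoic acid

The longest chain bearing the –COOH group is 7 carbons long (heptane).
The highest-priority functional group is a carboxylic acid (terminal –COOH), so the name ends in -oic acid.
The numbering direction is chosen so that the carboxylic acid carbon is C-1 by definition.
With this numbering: bromo groups at C-2 and C-7.
Assembling the pieces gives 2,7-dibromoheptanoic acid.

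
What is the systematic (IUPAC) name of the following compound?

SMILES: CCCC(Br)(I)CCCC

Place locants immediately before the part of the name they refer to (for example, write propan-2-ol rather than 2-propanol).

The longest continuous carbon chain has 8 atoms, so the parent hydride is octane.
The numbering direction is chosen so that the substituent locant set {4,4} is lower than {5,5} at the first point of difference.
That gives a bromo group at C-4; an iodo group at C-4.
The substituents are ordered alphabetically, ignoring any di-/tri- multipliers.
The name is 4-bromo-4-iodooctane.

4-bromo-4-iodooctane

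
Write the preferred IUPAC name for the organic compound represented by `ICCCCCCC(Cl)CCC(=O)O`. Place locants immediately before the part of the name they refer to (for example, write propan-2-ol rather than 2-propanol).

4-chloro-10-iododecanoic acid

Counting along the main chain through the –COOH group gives 10 carbons: the parent is decane.
The principal characteristic group is a carboxylic acid (terminal –COOH), named with the suffix -oic acid.
Choose the numbering such that the carboxylic acid carbon is C-1 by definition.
This places a chloro group at C-4; an iodo group at C-10.
The substituents are ordered alphabetically, ignoring any di-/tri- multipliers.
Assembling the pieces gives 4-chloro-10-iododecanoic acid.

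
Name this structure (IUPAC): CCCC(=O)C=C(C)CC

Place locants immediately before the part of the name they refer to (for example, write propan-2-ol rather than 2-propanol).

Counting along the main chain through the carbonyl and the multiple bond gives 8 carbons: the parent is octane.
The principal characteristic group is a ketone (C=O on an internal carbon), named with the suffix -one.
A C=C double bond in the chain gives the infix -ene-.
Number the chain so that numbering from this end puts the carbonyl group at C-4 rather than C-5.
That gives the carbonyl at C-4; the double bond between C-5 and C-6; a methyl group at C-6.
Assembling the pieces gives 6-methyloct-5-en-4-one.

6-methyloct-5-en-4-one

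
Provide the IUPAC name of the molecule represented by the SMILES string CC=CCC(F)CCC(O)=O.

4-fluorooct-6-enoic acid

The longest carbon chain that includes the –COOH group and the multiple bond has 8 carbons, so the parent hydride is octane.
The principal characteristic group is a carboxylic acid (terminal –COOH), named with the suffix -oic acid.
There is one C=C double bond, indicated by the ending -ene.
Number the chain so that the carboxylic acid carbon is C-1 by definition.
This places the double bond between C-6 and C-7; a fluoro group at C-4.
Assembling the pieces gives 4-fluorooct-6-enoic acid.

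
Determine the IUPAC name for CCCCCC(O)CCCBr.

1-bromononan-4-ol

The longest carbon chain that includes the –OH group has 9 carbons, so the parent hydride is nonane.
An alcohol (–OH) is the principal characteristic group, giving the suffix -ol.
The numbering direction is chosen so that numbering from this end puts the hydroxyl group at C-4 rather than C-6.
That gives the hydroxyl at C-4; a bromo group at C-1.
Putting it together: 1-bromononan-4-ol.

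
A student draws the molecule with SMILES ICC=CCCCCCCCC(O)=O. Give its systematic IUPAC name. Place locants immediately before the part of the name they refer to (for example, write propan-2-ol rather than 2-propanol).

Counting along the main chain through the –COOH group and the multiple bond gives 11 carbons: the parent is undecane.
A carboxylic acid (terminal –COOH) is the principal characteristic group, giving the suffix -oic acid.
A C=C double bond in the chain gives the infix -ene-.
Number the chain so that the carboxylic acid carbon is C-1 by definition.
This places the double bond between C-9 and C-10; an iodo group at C-11.
Assembling the pieces gives 11-iodoundec-9-enoic acid.

11-iodoundec-9-enoic acid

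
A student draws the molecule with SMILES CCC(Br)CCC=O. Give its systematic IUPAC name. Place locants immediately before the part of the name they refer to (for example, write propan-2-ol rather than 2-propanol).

4-bromohexanal

The longest carbon chain that includes the –CHO group has 6 carbons, so the parent hydride is hexane.
An aldehyde (terminal –CHO) is the principal characteristic group, giving the suffix -al.
Choose the numbering such that the aldehyde carbon is C-1 by definition.
This places a bromo group at C-4.
Putting it together: 4-bromohexanal.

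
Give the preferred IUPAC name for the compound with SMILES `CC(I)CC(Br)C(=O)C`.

Counting along the main chain through the carbonyl gives 6 carbons: the parent is hexane.
The highest-priority functional group is a ketone (C=O on an internal carbon), so the name ends in -one.
Choose the numbering such that numbering from this end puts the carbonyl group at C-2 rather than C-5.
This places the carbonyl at C-2; a bromo group at C-3; an iodo group at C-5.
Substituent prefixes are cited in alphabetical order (multiplying prefixes like di-/tri- are ignored for ordering).
Assembling the pieces gives 3-bromo-5-iodohexan-2-one.

3-bromo-5-iodohexan-2-one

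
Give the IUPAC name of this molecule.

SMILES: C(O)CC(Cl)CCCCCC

The longest carbon chain that includes the –OH group has 9 carbons, so the parent hydride is nonane.
The highest-priority functional group is an alcohol (–OH), so the name ends in -ol.
The numbering direction is chosen so that numbering from this end puts the hydroxyl group at C-1 rather than C-9.
This places the hydroxyl at C-1; a chloro group at C-3.
The name is 3-chlorononan-1-ol.

3-chlorononan-1-ol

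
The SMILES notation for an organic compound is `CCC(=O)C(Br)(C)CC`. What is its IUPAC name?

The longest carbon chain that includes the carbonyl has 6 carbons, so the parent hydride is hexane.
The principal characteristic group is a ketone (C=O on an internal carbon), named with the suffix -one.
Number the chain so that numbering from this end puts the carbonyl group at C-3 rather than C-4.
That gives the carbonyl at C-3; a bromo group at C-4; a methyl group at C-4.
The substituents are ordered alphabetically, ignoring any di-/tri- multipliers.
Assembling the pieces gives 4-bromo-4-methylhexan-3-one.

4-bromo-4-methylhexan-3-one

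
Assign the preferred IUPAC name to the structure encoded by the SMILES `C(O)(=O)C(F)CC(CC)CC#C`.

The longest carbon chain that includes the –COOH group and the multiple bond has 7 carbons, so the parent hydride is heptane.
The principal characteristic group is a carboxylic acid (terminal –COOH), named with the suffix -oic acid.
A C≡C triple bond in the chain gives the infix -yne-.
Number the chain so that the carboxylic acid carbon is C-1 by definition.
That gives the triple bond between C-6 and C-7; an ethyl group at C-4; a fluoro group at C-2.
The substituents are ordered alphabetically, ignoring any di-/tri- multipliers.
The name is 4-ethyl-2-fluorohept-6-ynoic acid.

4-ethyl-2-fluorohept-6-ynoic acid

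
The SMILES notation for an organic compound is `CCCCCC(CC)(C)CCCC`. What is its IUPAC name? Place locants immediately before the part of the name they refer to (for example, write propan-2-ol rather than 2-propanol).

The longest carbon chain is 10 atoms: the parent is decane.
Number the chain so that the substituent locant set {5,5} is lower than {6,6} at the first point of difference.
That gives an ethyl group at C-5; a methyl group at C-5.
The substituents are ordered alphabetically, ignoring any di-/tri- multipliers.
The name is 5-ethyl-5-methyldecane.

5-ethyl-5-methyldecane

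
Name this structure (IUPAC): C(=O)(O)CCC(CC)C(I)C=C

4-ethyl-5-iodohept-6-enoic acid

Counting along the main chain through the –COOH group and the multiple bond gives 7 carbons: the parent is heptane.
The principal characteristic group is a carboxylic acid (terminal –COOH), named with the suffix -oic acid.
A C=C double bond in the chain gives the infix -ene-.
The numbering direction is chosen so that the carboxylic acid carbon is C-1 by definition.
This places the double bond between C-6 and C-7; an ethyl group at C-4; an iodo group at C-5.
Substituent prefixes are cited in alphabetical order (multiplying prefixes like di-/tri- are ignored for ordering).
The name is 4-ethyl-5-iodohept-6-enoic acid.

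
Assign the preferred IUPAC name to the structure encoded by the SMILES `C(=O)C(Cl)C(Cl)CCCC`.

2,3-dichloroheptanal

The longest chain bearing the –CHO group is 7 carbons long (heptane).
The highest-priority functional group is an aldehyde (terminal –CHO), so the name ends in -al.
The numbering direction is chosen so that the aldehyde carbon is C-1 by definition.
That gives chloro groups at C-2 and C-3.
Assembling the pieces gives 2,3-dichloroheptanal.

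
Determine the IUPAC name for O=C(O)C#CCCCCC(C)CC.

8-methyldec-2-ynoic acid

The longest carbon chain that includes the –COOH group and the multiple bond has 10 carbons, so the parent hydride is decane.
The highest-priority functional group is a carboxylic acid (terminal –COOH), so the name ends in -oic acid.
The chain contains a C≡C triple bond, so the unsaturation ending is -yne.
The numbering direction is chosen so that the carboxylic acid carbon is C-1 by definition.
That gives the triple bond between C-2 and C-3; a methyl group at C-8.
Putting it together: 8-methyldec-2-ynoic acid.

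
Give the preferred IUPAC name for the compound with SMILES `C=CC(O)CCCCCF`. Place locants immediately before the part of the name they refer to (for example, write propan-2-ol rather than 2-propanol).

8-fluorooct-1-en-3-ol

The longest carbon chain that includes the –OH group and the multiple bond has 8 carbons, so the parent hydride is octane.
The principal characteristic group is an alcohol (–OH), named with the suffix -ol.
A C=C double bond in the chain gives the infix -ene-.
Choose the numbering such that numbering from this end puts the hydroxyl group at C-3 rather than C-6.
This places the hydroxyl at C-3; the double bond between C-1 and C-2; a fluoro group at C-8.
The name is 8-fluorooct-1-en-3-ol.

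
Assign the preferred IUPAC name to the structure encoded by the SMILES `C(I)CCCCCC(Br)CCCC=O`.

5-bromo-11-iodoundecanal

Counting along the main chain through the –CHO group gives 11 carbons: the parent is undecane.
The highest-priority functional group is an aldehyde (terminal –CHO), so the name ends in -al.
Number the chain so that the aldehyde carbon is C-1 by definition.
This places a bromo group at C-5; an iodo group at C-11.
Prefixes are listed alphabetically: bromo, iodo.
Putting it together: 5-bromo-11-iodoundecanal.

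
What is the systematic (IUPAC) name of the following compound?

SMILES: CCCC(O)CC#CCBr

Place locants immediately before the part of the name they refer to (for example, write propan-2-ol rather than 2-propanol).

Counting along the main chain through the –OH group and the multiple bond gives 8 carbons: the parent is octane.
The principal characteristic group is an alcohol (–OH), named with the suffix -ol.
The chain contains a C≡C triple bond, so the unsaturation ending is -yne.
The numbering direction is chosen so that numbering from this end puts the hydroxyl group at C-4 rather than C-5.
This places the hydroxyl at C-4; the triple bond between C-6 and C-7; a bromo group at C-8.
Putting it together: 8-bromooct-6-yn-4-ol.

8-bromooct-6-yn-4-ol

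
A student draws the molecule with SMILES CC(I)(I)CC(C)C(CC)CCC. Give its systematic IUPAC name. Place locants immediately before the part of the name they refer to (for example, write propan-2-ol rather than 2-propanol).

5-ethyl-2,2-diiodo-4-methyloctane

The longest continuous carbon chain has 8 atoms, so the parent hydride is octane.
The numbering direction is chosen so that the substituent locant set {2,2,4,5} is lower than {4,5,7,7} at the first point of difference.
With this numbering: an ethyl group at C-5; two iodo groups at C-2; a methyl group at C-4.
Substituent prefixes are cited in alphabetical order (multiplying prefixes like di-/tri- are ignored for ordering).
Assembling the pieces gives 5-ethyl-2,2-diiodo-4-methyloctane.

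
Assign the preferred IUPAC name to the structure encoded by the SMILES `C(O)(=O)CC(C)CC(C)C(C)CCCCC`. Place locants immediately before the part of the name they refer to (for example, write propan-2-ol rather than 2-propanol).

3,5,6-trimethylundecanoic acid

The longest carbon chain that includes the –COOH group has 11 carbons, so the parent hydride is undecane.
The principal characteristic group is a carboxylic acid (terminal –COOH), named with the suffix -oic acid.
Number the chain so that the carboxylic acid carbon is C-1 by definition.
With this numbering: methyl groups at C-3 and C-5 and C-6.
Putting it together: 3,5,6-trimethylundecanoic acid.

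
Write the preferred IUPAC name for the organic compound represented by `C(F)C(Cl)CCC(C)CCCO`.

7-chloro-8-fluoro-4-methyloctan-1-ol

The longest carbon chain that includes the –OH group has 8 carbons, so the parent hydride is octane.
The principal characteristic group is an alcohol (–OH), named with the suffix -ol.
Number the chain so that numbering from this end puts the hydroxyl group at C-1 rather than C-8.
With this numbering: the hydroxyl at C-1; a chloro group at C-7; a fluoro group at C-8; a methyl group at C-4.
The substituents are ordered alphabetically, ignoring any di-/tri- multipliers.
Assembling the pieces gives 7-chloro-8-fluoro-4-methyloctan-1-ol.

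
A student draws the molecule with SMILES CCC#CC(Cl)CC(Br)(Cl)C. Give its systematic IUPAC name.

7-bromo-5,7-dichlorooct-3-yne

The longest chain bearing the multiple bond is 8 carbons long (octane).
There is one C≡C triple bond, indicated by the ending -yne.
Number the chain so that numbering from this end puts the triple bond at C-3 rather than C-5.
That gives the triple bond between C-3 and C-4; a bromo group at C-7; chloro groups at C-5 and C-7.
Substituent prefixes are cited in alphabetical order (multiplying prefixes like di-/tri- are ignored for ordering).
Assembling the pieces gives 7-bromo-5,7-dichlorooct-3-yne.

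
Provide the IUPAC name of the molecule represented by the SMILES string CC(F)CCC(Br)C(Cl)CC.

The longest continuous carbon chain has 8 atoms, so the parent hydride is octane.
Choose the numbering such that the substituent locant set {2,5,6} is lower than {3,4,7} at the first point of difference.
This places a bromo group at C-5; a chloro group at C-6; a fluoro group at C-2.
Substituent prefixes are cited in alphabetical order (multiplying prefixes like di-/tri- are ignored for ordering).
Assembling the pieces gives 5-bromo-6-chloro-2-fluorooctane.

5-bromo-6-chloro-2-fluorooctane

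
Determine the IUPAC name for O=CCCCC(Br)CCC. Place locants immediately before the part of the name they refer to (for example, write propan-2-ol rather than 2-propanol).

5-bromooctanal

The longest chain bearing the –CHO group is 8 carbons long (octane).
An aldehyde (terminal –CHO) is the principal characteristic group, giving the suffix -al.
The numbering direction is chosen so that the aldehyde carbon is C-1 by definition.
With this numbering: a bromo group at C-5.
The name is 5-bromooctanal.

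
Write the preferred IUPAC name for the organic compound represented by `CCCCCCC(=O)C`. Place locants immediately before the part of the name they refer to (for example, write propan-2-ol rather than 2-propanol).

Counting along the main chain through the carbonyl gives 8 carbons: the parent is octane.
The highest-priority functional group is a ketone (C=O on an internal carbon), so the name ends in -one.
Number the chain so that numbering from this end puts the carbonyl group at C-2 rather than C-7.
With this numbering: the carbonyl at C-2.
Assembling the pieces gives octan-2-one.

octan-2-one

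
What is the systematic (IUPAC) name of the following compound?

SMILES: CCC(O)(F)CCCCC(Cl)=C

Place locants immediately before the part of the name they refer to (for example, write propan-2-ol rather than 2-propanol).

Counting along the main chain through the –OH group and the multiple bond gives 9 carbons: the parent is nonane.
The highest-priority functional group is an alcohol (–OH), so the name ends in -ol.
The chain contains a C=C double bond, so the unsaturation ending is -ene.
The numbering direction is chosen so that numbering from this end puts the hydroxyl group at C-3 rather than C-7.
With this numbering: the hydroxyl at C-3; the double bond between C-8 and C-9; a chloro group at C-8; a fluoro group at C-3.
The substituents are ordered alphabetically, ignoring any di-/tri- multipliers.
Assembling the pieces gives 8-chloro-3-fluoronon-8-en-3-ol.

8-chloro-3-fluoronon-8-en-3-ol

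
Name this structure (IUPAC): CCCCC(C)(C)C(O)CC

4,4-dimethyloctan-3-ol

The longest chain bearing the –OH group is 8 carbons long (octane).
An alcohol (–OH) is the principal characteristic group, giving the suffix -ol.
The numbering direction is chosen so that numbering from this end puts the hydroxyl group at C-3 rather than C-6.
This places the hydroxyl at C-3; two methyl groups at C-4.
Assembling the pieces gives 4,4-dimethyloctan-3-ol.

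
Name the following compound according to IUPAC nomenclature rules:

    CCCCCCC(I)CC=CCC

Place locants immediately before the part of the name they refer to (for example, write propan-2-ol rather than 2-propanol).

6-iodododec-3-ene

The longest carbon chain that includes the multiple bond has 12 carbons, so the parent hydride is dodecane.
A C=C double bond in the chain gives the infix -ene-.
Number the chain so that numbering from this end puts the double bond at C-3 rather than C-9.
With this numbering: the double bond between C-3 and C-4; an iodo group at C-6.
Assembling the pieces gives 6-iodododec-3-ene.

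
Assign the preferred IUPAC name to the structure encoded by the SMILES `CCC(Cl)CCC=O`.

The longest carbon chain that includes the –CHO group has 6 carbons, so the parent hydride is hexane.
The principal characteristic group is an aldehyde (terminal –CHO), named with the suffix -al.
The numbering direction is chosen so that the aldehyde carbon is C-1 by definition.
With this numbering: a chloro group at C-4.
The name is 4-chlorohexanal.

4-chlorohexanal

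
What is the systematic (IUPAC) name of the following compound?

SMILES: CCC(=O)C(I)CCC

4-iodoheptan-3-one

The longest chain bearing the carbonyl is 7 carbons long (heptane).
A ketone (C=O on an internal carbon) is the principal characteristic group, giving the suffix -one.
Choose the numbering such that numbering from this end puts the carbonyl group at C-3 rather than C-5.
That gives the carbonyl at C-3; an iodo group at C-4.
The name is 4-iodoheptan-3-one.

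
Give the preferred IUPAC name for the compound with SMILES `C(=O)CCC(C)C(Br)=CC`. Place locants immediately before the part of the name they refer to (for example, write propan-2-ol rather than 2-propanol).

5-bromo-4-methylhept-5-enal

The longest carbon chain that includes the –CHO group and the multiple bond has 7 carbons, so the parent hydride is heptane.
An aldehyde (terminal –CHO) is the principal characteristic group, giving the suffix -al.
The chain contains a C=C double bond, so the unsaturation ending is -ene.
The numbering direction is chosen so that the aldehyde carbon is C-1 by definition.
This places the double bond between C-5 and C-6; a bromo group at C-5; a methyl group at C-4.
Prefixes are listed alphabetically: bromo, methyl.
Assembling the pieces gives 5-bromo-4-methylhept-5-enal.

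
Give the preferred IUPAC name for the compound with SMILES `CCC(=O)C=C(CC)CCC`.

The longest chain bearing the carbonyl and the multiple bond is 8 carbons long (octane).
The highest-priority functional group is a ketone (C=O on an internal carbon), so the name ends in -one.
A C=C double bond in the chain gives the infix -ene-.
The numbering direction is chosen so that numbering from this end puts the carbonyl group at C-3 rather than C-6.
That gives the carbonyl at C-3; the double bond between C-4 and C-5; an ethyl group at C-5.
Putting it together: 5-ethyloct-4-en-3-one.

5-ethyloct-4-en-3-one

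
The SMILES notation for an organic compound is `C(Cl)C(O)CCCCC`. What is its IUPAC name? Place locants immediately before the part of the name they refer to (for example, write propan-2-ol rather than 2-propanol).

1-chloroheptan-2-ol

Counting along the main chain through the –OH group gives 7 carbons: the parent is heptane.
An alcohol (–OH) is the principal characteristic group, giving the suffix -ol.
Choose the numbering such that numbering from this end puts the hydroxyl group at C-2 rather than C-6.
This places the hydroxyl at C-2; a chloro group at C-1.
Putting it together: 1-chloroheptan-2-ol.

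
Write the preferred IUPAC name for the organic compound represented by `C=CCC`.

The longest carbon chain that includes the multiple bond has 4 carbons, so the parent hydride is butane.
The chain contains a C=C double bond, so the unsaturation ending is -ene.
Number the chain so that numbering from this end puts the double bond at C-1 rather than C-3.
This places the double bond between C-1 and C-2.
The name is but-1-ene.

but-1-ene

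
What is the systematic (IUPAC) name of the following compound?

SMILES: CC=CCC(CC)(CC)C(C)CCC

Counting along the main chain through the multiple bond gives 9 carbons: the parent is nonane.
There is one C=C double bond, indicated by the ending -ene.
The numbering direction is chosen so that numbering from this end puts the double bond at C-2 rather than C-7.
This places the double bond between C-2 and C-3; two ethyl groups at C-5; a methyl group at C-6.
The substituents are ordered alphabetically, ignoring any di-/tri- multipliers.
The name is 5,5-diethyl-6-methylnon-2-ene.

5,5-diethyl-6-methylnon-2-ene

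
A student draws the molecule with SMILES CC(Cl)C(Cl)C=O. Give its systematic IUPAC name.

2,3-dichlorobutanal

Counting along the main chain through the –CHO group gives 4 carbons: the parent is butane.
An aldehyde (terminal –CHO) is the principal characteristic group, giving the suffix -al.
Number the chain so that the aldehyde carbon is C-1 by definition.
That gives chloro groups at C-2 and C-3.
The name is 2,3-dichlorobutanal.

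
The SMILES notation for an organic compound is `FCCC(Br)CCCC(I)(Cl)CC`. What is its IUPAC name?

The longest carbon chain is 9 atoms: the parent is nonane.
Choose the numbering such that the substituent locant set {1,3,7,7} is lower than {3,3,7,9} at the first point of difference.
With this numbering: a bromo group at C-3; a chloro group at C-7; a fluoro group at C-1; an iodo group at C-7.
Prefixes are listed alphabetically: bromo, chloro, fluoro, iodo.
Assembling the pieces gives 3-bromo-7-chloro-1-fluoro-7-iodononane.

3-bromo-7-chloro-1-fluoro-7-iodononane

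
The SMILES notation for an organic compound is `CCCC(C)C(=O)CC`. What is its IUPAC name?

4-methylheptan-3-one

Counting along the main chain through the carbonyl gives 7 carbons: the parent is heptane.
The highest-priority functional group is a ketone (C=O on an internal carbon), so the name ends in -one.
Choose the numbering such that numbering from this end puts the carbonyl group at C-3 rather than C-5.
With this numbering: the carbonyl at C-3; a methyl group at C-4.
Putting it together: 4-methylheptan-3-one.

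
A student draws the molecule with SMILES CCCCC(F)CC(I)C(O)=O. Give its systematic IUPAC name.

4-fluoro-2-iodooctanoic acid

The longest chain bearing the –COOH group is 8 carbons long (octane).
The principal characteristic group is a carboxylic acid (terminal –COOH), named with the suffix -oic acid.
The numbering direction is chosen so that the carboxylic acid carbon is C-1 by definition.
With this numbering: a fluoro group at C-4; an iodo group at C-2.
Prefixes are listed alphabetically: fluoro, iodo.
Putting it together: 4-fluoro-2-iodooctanoic acid.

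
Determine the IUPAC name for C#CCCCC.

The longest carbon chain that includes the multiple bond has 6 carbons, so the parent hydride is hexane.
There is one C≡C triple bond, indicated by the ending -yne.
Choose the numbering such that numbering from this end puts the triple bond at C-1 rather than C-5.
This places the triple bond between C-1 and C-2.
Assembling the pieces gives hex-1-yne.

hex-1-yne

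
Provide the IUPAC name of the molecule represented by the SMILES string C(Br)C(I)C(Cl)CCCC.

The longest carbon chain is 7 atoms: the parent is heptane.
The numbering direction is chosen so that the substituent locant set {1,2,3} is lower than {5,6,7} at the first point of difference.
With this numbering: a bromo group at C-1; a chloro group at C-3; an iodo group at C-2.
The substituents are ordered alphabetically, ignoring any di-/tri- multipliers.
Putting it together: 1-bromo-3-chloro-2-iodoheptane.

1-bromo-3-chloro-2-iodoheptane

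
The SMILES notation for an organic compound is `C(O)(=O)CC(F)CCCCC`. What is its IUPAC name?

3-fluorooctanoic acid

Counting along the main chain through the –COOH group gives 8 carbons: the parent is octane.
A carboxylic acid (terminal –COOH) is the principal characteristic group, giving the suffix -oic acid.
Number the chain so that the carboxylic acid carbon is C-1 by definition.
This places a fluoro group at C-3.
Assembling the pieces gives 3-fluorooctanoic acid.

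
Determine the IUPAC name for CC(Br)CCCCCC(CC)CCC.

The longest carbon chain is 11 atoms: the parent is undecane.
Number the chain so that the substituent locant set {2,8} is lower than {4,10} at the first point of difference.
That gives a bromo group at C-2; an ethyl group at C-8.
Substituent prefixes are cited in alphabetical order (multiplying prefixes like di-/tri- are ignored for ordering).
Assembling the pieces gives 2-bromo-8-ethylundecane.

2-bromo-8-ethylundecane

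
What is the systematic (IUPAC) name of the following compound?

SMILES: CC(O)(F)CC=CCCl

The longest carbon chain that includes the –OH group and the multiple bond has 6 carbons, so the parent hydride is hexane.
An alcohol (–OH) is the principal characteristic group, giving the suffix -ol.
A C=C double bond in the chain gives the infix -ene-.
Choose the numbering such that numbering from this end puts the hydroxyl group at C-2 rather than C-5.
This places the hydroxyl at C-2; the double bond between C-4 and C-5; a chloro group at C-6; a fluoro group at C-2.
Prefixes are listed alphabetically: chloro, fluoro.
Putting it together: 6-chloro-2-fluorohex-4-en-2-ol.

6-chloro-2-fluorohex-4-en-2-ol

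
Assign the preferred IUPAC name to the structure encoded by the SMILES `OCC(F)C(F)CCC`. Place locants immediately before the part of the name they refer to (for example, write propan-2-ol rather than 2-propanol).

Counting along the main chain through the –OH group gives 6 carbons: the parent is hexane.
The principal characteristic group is an alcohol (–OH), named with the suffix -ol.
The numbering direction is chosen so that numbering from this end puts the hydroxyl group at C-1 rather than C-6.
That gives the hydroxyl at C-1; fluoro groups at C-2 and C-3.
Assembling the pieces gives 2,3-difluorohexan-1-ol.

2,3-difluorohexan-1-ol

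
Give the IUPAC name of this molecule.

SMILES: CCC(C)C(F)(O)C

2-fluoro-3-methylpentan-2-ol

Counting along the main chain through the –OH group gives 5 carbons: the parent is pentane.
The highest-priority functional group is an alcohol (–OH), so the name ends in -ol.
Number the chain so that numbering from this end puts the hydroxyl group at C-2 rather than C-4.
That gives the hydroxyl at C-2; a fluoro group at C-2; a methyl group at C-3.
The substituents are ordered alphabetically, ignoring any di-/tri- multipliers.
The name is 2-fluoro-3-methylpentan-2-ol.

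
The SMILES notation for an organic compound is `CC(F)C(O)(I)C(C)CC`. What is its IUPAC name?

2-fluoro-3-iodo-4-methylhexan-3-ol

The longest carbon chain that includes the –OH group has 6 carbons, so the parent hydride is hexane.
An alcohol (–OH) is the principal characteristic group, giving the suffix -ol.
The numbering direction is chosen so that numbering from this end puts the hydroxyl group at C-3 rather than C-4.
That gives the hydroxyl at C-3; a fluoro group at C-2; an iodo group at C-3; a methyl group at C-4.
Prefixes are listed alphabetically: fluoro, iodo, methyl.
The name is 2-fluoro-3-iodo-4-methylhexan-3-ol.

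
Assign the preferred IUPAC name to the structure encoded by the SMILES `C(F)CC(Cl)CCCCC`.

The longest carbon chain is 8 atoms: the parent is octane.
Choose the numbering such that the substituent locant set {1,3} is lower than {6,8} at the first point of difference.
That gives a chloro group at C-3; a fluoro group at C-1.
The substituents are ordered alphabetically, ignoring any di-/tri- multipliers.
The name is 3-chloro-1-fluorooctane.

3-chloro-1-fluorooctane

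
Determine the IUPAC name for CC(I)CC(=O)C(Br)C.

2-bromo-5-iodohexan-3-one

The longest chain bearing the carbonyl is 6 carbons long (hexane).
A ketone (C=O on an internal carbon) is the principal characteristic group, giving the suffix -one.
The numbering direction is chosen so that numbering from this end puts the carbonyl group at C-3 rather than C-4.
That gives the carbonyl at C-3; a bromo group at C-2; an iodo group at C-5.
Prefixes are listed alphabetically: bromo, iodo.
The name is 2-bromo-5-iodohexan-3-one.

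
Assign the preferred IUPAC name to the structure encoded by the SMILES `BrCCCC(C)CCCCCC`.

The longest carbon chain is 10 atoms: the parent is decane.
Number the chain so that the substituent locant set {1,4} is lower than {7,10} at the first point of difference.
That gives a bromo group at C-1; a methyl group at C-4.
Substituent prefixes are cited in alphabetical order (multiplying prefixes like di-/tri- are ignored for ordering).
Putting it together: 1-bromo-4-methyldecane.

1-bromo-4-methyldecane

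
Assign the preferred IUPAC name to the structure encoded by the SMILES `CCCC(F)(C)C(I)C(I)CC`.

5-fluoro-3,4-diiodo-5-methyloctane

The longest continuous carbon chain has 8 atoms, so the parent hydride is octane.
Choose the numbering such that the substituent locant set {3,4,5,5} is lower than {4,4,5,6} at the first point of difference.
This places a fluoro group at C-5; iodo groups at C-3 and C-4; a methyl group at C-5.
Prefixes are listed alphabetically: fluoro, iodo, methyl.
The name is 5-fluoro-3,4-diiodo-5-methyloctane.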